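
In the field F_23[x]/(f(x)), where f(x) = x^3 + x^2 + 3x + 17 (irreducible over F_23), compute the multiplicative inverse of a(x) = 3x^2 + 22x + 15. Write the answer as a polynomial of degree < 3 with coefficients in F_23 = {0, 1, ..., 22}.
a(x)^(-1) ≡ 13x^2 + 9x + 7 (mod f(x))

Since f is irreducible over F_23, F_23[x]/(f) is a field and a(x) ≠ 0 has an inverse. Apply the extended Euclidean algorithm to f(x) and a(x) in F_23[x]: f(x) = (8x + 3)·a(x) + (x + 18);  a(x) = (3x + 14)·(x + 18) + (16). The last nonzero remainder is the constant 16 = gcd(f, a) in F_23. Back-substituting through the division chain expresses 16 = s(x)·a(x) + t(x)·f(x) with s(x) ≡ x^2 + 6x + 20 (mod f), so (x^2 + 6x + 20)·a(x) ≡ 16 (mod f). Multiplying by 16^(-1) ≡ 13 in F_23 gives a(x)^(-1) ≡ 13·(x^2 + 6x + 20) ≡ 13x^2 + 9x + 7 (mod f). Check: (3x^2 + 22x + 15)·(13x^2 + 9x + 7) = 16x^4 + 14x^3 + 13x + 13 ≡ 1 (mod x^3 + x^2 + 3x + 17).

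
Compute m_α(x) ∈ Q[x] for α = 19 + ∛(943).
m_α(x) = x^3 - 57x^2 + 1083x - 7802

Set β = α - 19 = ∛(943), so β^3 = 943. Then (α - 19)^3 - 943 = 0, i.e. α is a root of g(x) = (x - 19)^3 - 943 = x^3 - 57x^2 + 1083x - 7802. Since g(x) = h(x - 19) where h(x) = x^3 - 943, and h is irreducible over Q (because 943 is not a perfect cube, so h has no rational root, and a monic cubic with no rational root is irreducible), g is also irreducible (irreducibility is preserved under the substitution x → x - 19). Hence m_α(x) = x^3 - 57x^2 + 1083x - 7802.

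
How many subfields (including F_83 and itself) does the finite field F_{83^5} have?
F_{83^5} has 2 subfields

The subfields of F_{p^n} are exactly the fields F_{p^d} for d | n (each is the fixed field of the unique index-d subgroup of Gal(F_{p^n}/F_p) ≅ Z/nZ). The divisors of n = 5 are {1, 5}, giving 2 subfields: F_{83^1}, F_{83^5}.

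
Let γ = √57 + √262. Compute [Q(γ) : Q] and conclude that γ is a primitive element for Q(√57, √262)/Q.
[Q(γ) : Q] = 4 (equivalently, Q(γ) = Q(√57, √262))

Obviously Q(γ) ⊆ Q(√57, √262), and [Q(√57, √262):Q] = 4 (since 57, 262 are distinct squarefree integers > 1 with 14934 not a perfect square). To show equality we compute the minimal polynomial of γ. From γ = √57 + √262: γ^2 = 57 + 2√(14934) + 262 = 319 + 2√(14934), so γ^2 - 319 = 2√(14934); squaring, (γ^2 - 319)^2 = 4·14934, i.e. γ^4 - 638γ^2 + 101761 - 59736 = 0, i.e. γ^4 - 638γ^2 + 42025 = 0. So γ is a root of x^4 - 638x^2 + 42025. This polynomial is irreducible over Q: it has no rational root (each ±√57 ± √262 is irrational), and any factorization into two quadratics over Q would force √(14934) ∈ Q (pairing opposite roots) or √57, √262 ∈ Q (other pairings), all impossible. Hence [Q(γ):Q] = 4 = [Q(√57, √262):Q], so Q(γ) = Q(√57, √262).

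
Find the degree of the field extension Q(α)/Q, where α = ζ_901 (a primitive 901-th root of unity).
[Q(α):Q] = 832

The minimal polynomial of ζ_901 over Q is the 901-th cyclotomic polynomial Φ_901(x), which is irreducible over Q and has degree φ(901) = 832. Hence [Q(α):Q] = φ(901) = 832.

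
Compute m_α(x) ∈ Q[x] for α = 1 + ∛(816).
m_α(x) = x^3 - 3x^2 + 3x - 817

Set β = α - 1 = ∛(816), so β^3 = 816. Then (α - 1)^3 - 816 = 0, i.e. α is a root of g(x) = (x - 1)^3 - 816 = x^3 - 3x^2 + 3x - 817. Since g(x) = h(x - 1) where h(x) = x^3 - 816, and h is irreducible over Q (because 816 is not a perfect cube, so h has no rational root, and a monic cubic with no rational root is irreducible), g is also irreducible (irreducibility is preserved under the substitution x → x - 1). Hence m_α(x) = x^3 - 3x^2 + 3x - 817.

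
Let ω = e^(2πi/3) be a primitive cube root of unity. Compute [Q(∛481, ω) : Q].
[Q(∛481, ω) : Q] = 6

[Q(∛481):Q] = 3 (min poly x^3 - 481, irreducible since 481 is not a perfect cube). [Q(ω):Q] = 2 (min poly x^2 + x + 1). Since Q(∛481) ⊂ R and ω ∉ R, we have ω ∉ Q(∛481), so x^2 + x + 1 remains irreducible over Q(∛481) and [Q(∛481, ω) : Q(∛481)] = 2. By the tower law, [Q(∛481, ω) : Q] = 3 · 2 = 6. (In fact Q(∛481, ω) is the splitting field of x^3 - 481 over Q.)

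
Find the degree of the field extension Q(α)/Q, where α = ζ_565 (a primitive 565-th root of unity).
[Q(α):Q] = 448

The minimal polynomial of ζ_565 over Q is the 565-th cyclotomic polynomial Φ_565(x), which is irreducible over Q and has degree φ(565) = 448. Hence [Q(α):Q] = φ(565) = 448.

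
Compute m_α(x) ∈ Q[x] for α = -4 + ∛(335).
m_α(x) = x^3 + 12x^2 + 48x - 271

Set β = α + 4 = ∛(335), so β^3 = 335. Then (α + 4)^3 - 335 = 0, i.e. α is a root of g(x) = (x + 4)^3 - 335 = x^3 + 12x^2 + 48x - 271. Since g(x) = h(x + 4) where h(x) = x^3 - 335, and h is irreducible over Q (because 335 is not a perfect cube, so h has no rational root, and a monic cubic with no rational root is irreducible), g is also irreducible (irreducibility is preserved under the substitution x → x + 4). Hence m_α(x) = x^3 + 12x^2 + 48x - 271.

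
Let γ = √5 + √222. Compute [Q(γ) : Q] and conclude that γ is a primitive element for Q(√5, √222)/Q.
[Q(γ) : Q] = 4 (equivalently, Q(γ) = Q(√5, √222))

Obviously Q(γ) ⊆ Q(√5, √222), and [Q(√5, √222):Q] = 4 (since 5, 222 are distinct squarefree integers > 1 with 1110 not a perfect square). To show equality we compute the minimal polynomial of γ. From γ = √5 + √222: γ^2 = 5 + 2√(1110) + 222 = 227 + 2√(1110), so γ^2 - 227 = 2√(1110); squaring, (γ^2 - 227)^2 = 4·1110, i.e. γ^4 - 454γ^2 + 51529 - 4440 = 0, i.e. γ^4 - 454γ^2 + 47089 = 0. So γ is a root of x^4 - 454x^2 + 47089. This polynomial is irreducible over Q: it has no rational root (each ±√5 ± √222 is irrational), and any factorization into two quadratics over Q would force √(1110) ∈ Q (pairing opposite roots) or √5, √222 ∈ Q (other pairings), all impossible. Hence [Q(γ):Q] = 4 = [Q(√5, √222):Q], so Q(γ) = Q(√5, √222).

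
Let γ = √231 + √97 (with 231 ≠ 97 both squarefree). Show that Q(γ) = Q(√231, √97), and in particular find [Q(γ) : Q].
[Q(γ) : Q] = 4 (equivalently, Q(γ) = Q(√231, √97))

Obviously Q(γ) ⊆ Q(√231, √97), and [Q(√231, √97):Q] = 4 (since 231, 97 are distinct squarefree integers > 1 with 22407 not a perfect square). To show equality we compute the minimal polynomial of γ. From γ = √231 + √97: γ^2 = 231 + 2√(22407) + 97 = 328 + 2√(22407), so γ^2 - 328 = 2√(22407); squaring, (γ^2 - 328)^2 = 4·22407, i.e. γ^4 - 656γ^2 + 107584 - 89628 = 0, i.e. γ^4 - 656γ^2 + 17956 = 0. So γ is a root of x^4 - 656x^2 + 17956. This polynomial is irreducible over Q: it has no rational root (each ±√231 ± √97 is irrational), and any factorization into two quadratics over Q would force √(22407) ∈ Q (pairing opposite roots) or √231, √97 ∈ Q (other pairings), all impossible. Hence [Q(γ):Q] = 4 = [Q(√231, √97):Q], so Q(γ) = Q(√231, √97).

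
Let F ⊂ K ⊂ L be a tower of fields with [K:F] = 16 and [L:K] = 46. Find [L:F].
[L:F] = 736

The tower law says that for any tower of field extensions F ⊂ K ⊂ L with finite degrees, [L:F] = [L:K] · [K:F]. Here this gives [L:F] = 46 · 16 = 736.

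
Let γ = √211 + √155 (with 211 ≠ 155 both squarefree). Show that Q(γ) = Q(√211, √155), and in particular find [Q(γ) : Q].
[Q(γ) : Q] = 4 (equivalently, Q(γ) = Q(√211, √155))

Obviously Q(γ) ⊆ Q(√211, √155), and [Q(√211, √155):Q] = 4 (since 211, 155 are distinct squarefree integers > 1 with 32705 not a perfect square). To show equality we compute the minimal polynomial of γ. From γ = √211 + √155: γ^2 = 211 + 2√(32705) + 155 = 366 + 2√(32705), so γ^2 - 366 = 2√(32705); squaring, (γ^2 - 366)^2 = 4·32705, i.e. γ^4 - 732γ^2 + 133956 - 130820 = 0, i.e. γ^4 - 732γ^2 + 3136 = 0. So γ is a root of x^4 - 732x^2 + 3136. This polynomial is irreducible over Q: it has no rational root (each ±√211 ± √155 is irrational), and any factorization into two quadratics over Q would force √(32705) ∈ Q (pairing opposite roots) or √211, √155 ∈ Q (other pairings), all impossible. Hence [Q(γ):Q] = 4 = [Q(√211, √155):Q], so Q(γ) = Q(√211, √155).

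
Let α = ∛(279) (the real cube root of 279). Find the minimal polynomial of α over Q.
m_α(x) = x^3 - 279

α satisfies α^3 = 279, so x^3 - 279 annihilates α. By the rational root test, a rational root p/q (in lowest terms) of x^3 - 279 would satisfy p^3 = 279 q^3, forcing q = 1 and p^3 = 279; but 279 is not a perfect cube, contradiction. A monic cubic over Q with no rational root is irreducible (any nontrivial factorization would include a linear factor). Hence x^3 - 279 is the minimal polynomial of α, and in particular [Q(α):Q] = 3.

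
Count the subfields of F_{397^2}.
F_{397^2} has 2 subfields

The subfields of F_{p^n} are exactly the fields F_{p^d} for d | n (each is the fixed field of the unique index-d subgroup of Gal(F_{p^n}/F_p) ≅ Z/nZ). The divisors of n = 2 are {1, 2}, giving 2 subfields: F_{397^1}, F_{397^2}.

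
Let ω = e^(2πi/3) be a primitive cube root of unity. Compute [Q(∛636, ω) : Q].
[Q(∛636, ω) : Q] = 6

[Q(∛636):Q] = 3 (min poly x^3 - 636, irreducible since 636 is not a perfect cube). [Q(ω):Q] = 2 (min poly x^2 + x + 1). Since Q(∛636) ⊂ R and ω ∉ R, we have ω ∉ Q(∛636), so x^2 + x + 1 remains irreducible over Q(∛636) and [Q(∛636, ω) : Q(∛636)] = 2. By the tower law, [Q(∛636, ω) : Q] = 3 · 2 = 6. (In fact Q(∛636, ω) is the splitting field of x^3 - 636 over Q.)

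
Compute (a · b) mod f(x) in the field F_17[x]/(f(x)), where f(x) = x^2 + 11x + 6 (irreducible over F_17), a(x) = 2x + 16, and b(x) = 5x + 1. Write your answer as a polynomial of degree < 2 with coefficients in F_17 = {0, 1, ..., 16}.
a · b ≡ 6x + 7 (mod f(x))

Multiply in F_17[x]: a(x)·b(x) = (2x + 16)·(5x + 1) = 10x^2 + 14x + 16. This has degree ≥ 2, so divide by f(x) over F_17: 10x^2 + 14x + 16 = (10)·(x^2 + 11x + 6) + (6x + 7). Hence a·b ≡ 6x + 7 (mod f). (F_17[x]/(f) is a field with 17^2 = 289 elements since f is irreducible of degree 2.)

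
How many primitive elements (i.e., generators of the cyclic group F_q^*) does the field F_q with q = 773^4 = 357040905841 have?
There are φ(357040905840) = 92513304576 primitive elements

F_q^* is cyclic of order q - 1 = 357040905840. A cyclic group of order m has exactly φ(m) generators. Here m = 357040905840 = 2^4 · 3^2 · 5 · 43 · 193 · 59753, so the number of primitive elements is φ(357040905840) = 92513304576.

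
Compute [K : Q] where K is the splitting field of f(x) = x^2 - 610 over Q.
[K : Q] = 2

f(x) = x^2 - 610 factors as (x - √610)(x + √610). The splitting field is K = Q(√610). Since 610 is squarefree and > 1, it is not a perfect square, so x^2 - 610 is irreducible over Q and [Q(√610) : Q] = 2. Hence [K : Q] = 2.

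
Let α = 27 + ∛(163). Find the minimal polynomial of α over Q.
m_α(x) = x^3 - 81x^2 + 2187x - 19846

Set β = α - 27 = ∛(163), so β^3 = 163. Then (α - 27)^3 - 163 = 0, i.e. α is a root of g(x) = (x - 27)^3 - 163 = x^3 - 81x^2 + 2187x - 19846. Since g(x) = h(x - 27) where h(x) = x^3 - 163, and h is irreducible over Q (because 163 is not a perfect cube, so h has no rational root, and a monic cubic with no rational root is irreducible), g is also irreducible (irreducibility is preserved under the substitution x → x - 27). Hence m_α(x) = x^3 - 81x^2 + 2187x - 19846.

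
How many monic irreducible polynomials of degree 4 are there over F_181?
There are 268312590 monic irreducible polynomials of degree 4 over F_181

Each element of F_{181^4} that lies in no proper subfield is a root of exactly one monic irreducible of degree 4 over F_181, and each such polynomial has 4 distinct roots in F_{181^4}. By Möbius inversion the count is N_181(4) = (1/4) Σ_{d|4} μ(4/d) · 181^d = (1/4)(μ(4)·181^1 + μ(2)·181^2 + μ(1)·181^4) = 1073250360/4 = 268312590.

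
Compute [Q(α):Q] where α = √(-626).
[Q(α):Q] = 2

[Q(α):Q] equals the degree of the minimal polynomial of α. Here α^2 = -626 and x^2 + 626 is irreducible (d = -626 is squarefree, ≠ 1, hence not a square), so deg(m_α) = 2. Thus [Q(α):Q] = 2.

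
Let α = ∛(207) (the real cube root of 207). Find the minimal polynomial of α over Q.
m_α(x) = x^3 - 207

α satisfies α^3 = 207, so x^3 - 207 annihilates α. By the rational root test, a rational root p/q (in lowest terms) of x^3 - 207 would satisfy p^3 = 207 q^3, forcing q = 1 and p^3 = 207; but 207 is not a perfect cube, contradiction. A monic cubic over Q with no rational root is irreducible (any nontrivial factorization would include a linear factor). Hence x^3 - 207 is the minimal polynomial of α, and in particular [Q(α):Q] = 3.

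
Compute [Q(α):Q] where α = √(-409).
[Q(α):Q] = 2

[Q(α):Q] equals the degree of the minimal polynomial of α. Here α^2 = -409 and x^2 + 409 is irreducible (d = -409 is squarefree, ≠ 1, hence not a square), so deg(m_α) = 2. Thus [Q(α):Q] = 2.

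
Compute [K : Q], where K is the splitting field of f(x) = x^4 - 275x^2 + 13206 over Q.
[K : Q] = 4

Solving the quadratic in x^2: x^2 = (275 ± √(275^2 - 4·13206))/2 = (275 ± √22801)/2 = (275 ± 151)/2, giving x^2 = 213 or x^2 = 62. So f(x) = (x^2 - 213)(x^2 - 62) and the roots of f are ±√213, ±√62. Hence the splitting field is K = Q(√213, √62). Since 213 and 62 are distinct squarefree integers > 1, their product 13206 is not a perfect square, so √62 ∉ Q(√213). By the tower law [K:Q] = [Q(√213,√62):Q(√213)] · [Q(√213):Q] = 2 · 2 = 4.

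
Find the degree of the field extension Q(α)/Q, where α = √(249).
[Q(α):Q] = 2

[Q(α):Q] equals the degree of the minimal polynomial of α. Here α^2 = 249 and x^2 - 249 is irreducible (d = 249 is squarefree, ≠ 1, hence not a square), so deg(m_α) = 2. Thus [Q(α):Q] = 2.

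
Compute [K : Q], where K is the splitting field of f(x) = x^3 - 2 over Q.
[K : Q] = 6

The roots of x^3 - 2 are ∛2, ω∛2, ω^2∛2 where ω = e^(2πi/3) is a primitive cube root of unity, so K = Q(∛2, ω). Now [Q(∛2):Q] = 3 (since 2 is not a perfect cube, x^3 - 2 is irreducible) and [Q(ω):Q] = 2. Both 2 and 3 divide [K:Q], and [K:Q] ≤ 3·2 = 6, so [K:Q] = 6. (Equivalently: Q(∛2) ⊂ R but ω ∉ R, so [K : Q(∛2)] = 2.)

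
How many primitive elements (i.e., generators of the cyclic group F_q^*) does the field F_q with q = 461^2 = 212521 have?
There are φ(212520) = 42240 primitive elements

F_q^* is cyclic of order q - 1 = 212520. A cyclic group of order m has exactly φ(m) generators. Here m = 212520 = 2^3 · 3 · 5 · 7 · 11 · 23, so the number of primitive elements is φ(212520) = 42240.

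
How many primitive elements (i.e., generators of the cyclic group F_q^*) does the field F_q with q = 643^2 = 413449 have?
There are φ(413448) = 111936 primitive elements

F_q^* is cyclic of order q - 1 = 413448. A cyclic group of order m has exactly φ(m) generators. Here m = 413448 = 2^3 · 3 · 7 · 23 · 107, so the number of primitive elements is φ(413448) = 111936.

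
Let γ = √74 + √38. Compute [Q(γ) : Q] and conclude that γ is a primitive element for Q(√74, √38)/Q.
[Q(γ) : Q] = 4 (equivalently, Q(γ) = Q(√74, √38))

Obviously Q(γ) ⊆ Q(√74, √38), and [Q(√74, √38):Q] = 4 (since 74, 38 are distinct squarefree integers > 1 with 2812 not a perfect square). To show equality we compute the minimal polynomial of γ. From γ = √74 + √38: γ^2 = 74 + 2√(2812) + 38 = 112 + 2√(2812), so γ^2 - 112 = 2√(2812); squaring, (γ^2 - 112)^2 = 4·2812, i.e. γ^4 - 224γ^2 + 12544 - 11248 = 0, i.e. γ^4 - 224γ^2 + 1296 = 0. So γ is a root of x^4 - 224x^2 + 1296. This polynomial is irreducible over Q: it has no rational root (each ±√74 ± √38 is irrational), and any factorization into two quadratics over Q would force √(2812) ∈ Q (pairing opposite roots) or √74, √38 ∈ Q (other pairings), all impossible. Hence [Q(γ):Q] = 4 = [Q(√74, √38):Q], so Q(γ) = Q(√74, √38).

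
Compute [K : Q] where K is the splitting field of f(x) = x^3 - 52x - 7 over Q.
[K : Q] = 6

By the rational root test, any rational root of the monic integer polynomial f(x) = x^3 - 52x - 7 must be an integer dividing the constant term -7, i.e. one of ±{1, 7}. Evaluating: f(1) = -58, f(-1) = 44, f(7) = -28, f(-7) = 14; none is 0, so f has no rational root and is therefore irreducible over Q (a cubic with no linear factor over a field is irreducible). For an irreducible cubic, the Galois group is A_3 or S_3 according as the discriminant disc(f) = -4a^3 - 27b^2 = -4·(-52)^3 - 27·(-7)^2 = 561109 is or is not a square in Q. Here disc(f) = 561109 is not a perfect square in Q, so the Galois group of f over Q is not contained in A_3 and must be all of S_3. The splitting field has degree |S_3| = 6 over Q, so [K : Q] = 6.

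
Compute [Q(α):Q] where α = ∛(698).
[Q(α):Q] = 3

The minimal polynomial of α is x^3 - 698, irreducible over Q since 698 is not a perfect cube (so x^3 - 698 has no rational root). Hence [Q(α):Q] = deg(m_α) = 3.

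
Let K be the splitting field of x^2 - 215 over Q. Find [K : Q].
[K : Q] = 2

f(x) = x^2 - 215 factors as (x - √215)(x + √215). The splitting field is K = Q(√215). Since 215 is squarefree and > 1, it is not a perfect square, so x^2 - 215 is irreducible over Q and [Q(√215) : Q] = 2. Hence [K : Q] = 2.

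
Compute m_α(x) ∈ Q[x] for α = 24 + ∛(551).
m_α(x) = x^3 - 72x^2 + 1728x - 14375

Set β = α - 24 = ∛(551), so β^3 = 551. Then (α - 24)^3 - 551 = 0, i.e. α is a root of g(x) = (x - 24)^3 - 551 = x^3 - 72x^2 + 1728x - 14375. Since g(x) = h(x - 24) where h(x) = x^3 - 551, and h is irreducible over Q (because 551 is not a perfect cube, so h has no rational root, and a monic cubic with no rational root is irreducible), g is also irreducible (irreducibility is preserved under the substitution x → x - 24). Hence m_α(x) = x^3 - 72x^2 + 1728x - 14375.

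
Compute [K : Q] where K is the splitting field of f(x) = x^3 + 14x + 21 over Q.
[K : Q] = 6

By the rational root test, any rational root of the monic integer polynomial f(x) = x^3 + 14x + 21 must be an integer dividing the constant term 21, i.e. one of ±{1, 3, 7, 21}. Evaluating: f(1) = 36, f(-1) = 6, f(3) = 90, f(-3) = -48, f(7) = 462, f(-7) = -420, f(21) = 9576, f(-21) = -9534; none is 0, so f has no rational root and is therefore irreducible over Q (a cubic with no linear factor over a field is irreducible). For an irreducible cubic, the Galois group is A_3 or S_3 according as the discriminant disc(f) = -4a^3 - 27b^2 = -4·(14)^3 - 27·(21)^2 = -22883 is or is not a square in Q. Here disc(f) = -22883 is not a perfect square in Q, so the Galois group of f over Q is not contained in A_3 and must be all of S_3. The splitting field has degree |S_3| = 6 over Q, so [K : Q] = 6.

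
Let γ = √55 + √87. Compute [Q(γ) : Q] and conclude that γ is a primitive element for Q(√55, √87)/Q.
[Q(γ) : Q] = 4 (equivalently, Q(γ) = Q(√55, √87))

Obviously Q(γ) ⊆ Q(√55, √87), and [Q(√55, √87):Q] = 4 (since 55, 87 are distinct squarefree integers > 1 with 4785 not a perfect square). To show equality we compute the minimal polynomial of γ. From γ = √55 + √87: γ^2 = 55 + 2√(4785) + 87 = 142 + 2√(4785), so γ^2 - 142 = 2√(4785); squaring, (γ^2 - 142)^2 = 4·4785, i.e. γ^4 - 284γ^2 + 20164 - 19140 = 0, i.e. γ^4 - 284γ^2 + 1024 = 0. So γ is a root of x^4 - 284x^2 + 1024. This polynomial is irreducible over Q: it has no rational root (each ±√55 ± √87 is irrational), and any factorization into two quadratics over Q would force √(4785) ∈ Q (pairing opposite roots) or √55, √87 ∈ Q (other pairings), all impossible. Hence [Q(γ):Q] = 4 = [Q(√55, √87):Q], so Q(γ) = Q(√55, √87).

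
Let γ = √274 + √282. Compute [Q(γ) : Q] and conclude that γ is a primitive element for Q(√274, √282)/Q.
[Q(γ) : Q] = 4 (equivalently, Q(γ) = Q(√274, √282))

Obviously Q(γ) ⊆ Q(√274, √282), and [Q(√274, √282):Q] = 4 (since 274, 282 are distinct squarefree integers > 1 with 77268 not a perfect square). To show equality we compute the minimal polynomial of γ. From γ = √274 + √282: γ^2 = 274 + 2√(77268) + 282 = 556 + 2√(77268), so γ^2 - 556 = 2√(77268); squaring, (γ^2 - 556)^2 = 4·77268, i.e. γ^4 - 1112γ^2 + 309136 - 309072 = 0, i.e. γ^4 - 1112γ^2 + 64 = 0. So γ is a root of x^4 - 1112x^2 + 64. This polynomial is irreducible over Q: it has no rational root (each ±√274 ± √282 is irrational), and any factorization into two quadratics over Q would force √(77268) ∈ Q (pairing opposite roots) or √274, √282 ∈ Q (other pairings), all impossible. Hence [Q(γ):Q] = 4 = [Q(√274, √282):Q], so Q(γ) = Q(√274, √282).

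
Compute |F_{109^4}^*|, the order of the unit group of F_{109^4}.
|F_{109^4}^*| = 141158160

F_{109^4} has 109^4 = 141158161 elements; its multiplicative group consists of all nonzero elements, so |F_{109^4}^*| = 141158161 - 1 = 141158160. (It is cyclic since any finite subgroup of the multiplicative group of a field is cyclic.)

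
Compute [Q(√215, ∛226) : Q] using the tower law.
[Q(√215, ∛226) : Q] = 6

Let L = Q(√215, ∛226). Since Q(√215) ⊂ L and [Q(√215):Q] = 2, the tower law gives 2 | [L:Q]. Likewise Q(∛226) ⊂ L with [Q(∛226):Q] = 3 (because 226 is not a perfect cube), so 3 | [L:Q]. As gcd(2,3) = 1, [L:Q] is divisible by 6. Conversely L is generated over Q by √215 and ∛226, so [L:Q] ≤ 2·3 = 6. Therefore [Q(√215, ∛226) : Q] = 6.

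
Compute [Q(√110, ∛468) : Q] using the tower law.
[Q(√110, ∛468) : Q] = 6

Let L = Q(√110, ∛468). Since Q(√110) ⊂ L and [Q(√110):Q] = 2, the tower law gives 2 | [L:Q]. Likewise Q(∛468) ⊂ L with [Q(∛468):Q] = 3 (because 468 is not a perfect cube), so 3 | [L:Q]. As gcd(2,3) = 1, [L:Q] is divisible by 6. Conversely L is generated over Q by √110 and ∛468, so [L:Q] ≤ 2·3 = 6. Therefore [Q(√110, ∛468) : Q] = 6.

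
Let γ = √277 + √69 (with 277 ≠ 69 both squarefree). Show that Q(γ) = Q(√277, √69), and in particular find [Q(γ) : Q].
[Q(γ) : Q] = 4 (equivalently, Q(γ) = Q(√277, √69))

Obviously Q(γ) ⊆ Q(√277, √69), and [Q(√277, √69):Q] = 4 (since 277, 69 are distinct squarefree integers > 1 with 19113 not a perfect square). To show equality we compute the minimal polynomial of γ. From γ = √277 + √69: γ^2 = 277 + 2√(19113) + 69 = 346 + 2√(19113), so γ^2 - 346 = 2√(19113); squaring, (γ^2 - 346)^2 = 4·19113, i.e. γ^4 - 692γ^2 + 119716 - 76452 = 0, i.e. γ^4 - 692γ^2 + 43264 = 0. So γ is a root of x^4 - 692x^2 + 43264. This polynomial is irreducible over Q: it has no rational root (each ±√277 ± √69 is irrational), and any factorization into two quadratics over Q would force √(19113) ∈ Q (pairing opposite roots) or √277, √69 ∈ Q (other pairings), all impossible. Hence [Q(γ):Q] = 4 = [Q(√277, √69):Q], so Q(γ) = Q(√277, √69).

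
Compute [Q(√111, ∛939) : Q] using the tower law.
[Q(√111, ∛939) : Q] = 6

Let L = Q(√111, ∛939). Since Q(√111) ⊂ L and [Q(√111):Q] = 2, the tower law gives 2 | [L:Q]. Likewise Q(∛939) ⊂ L with [Q(∛939):Q] = 3 (because 939 is not a perfect cube), so 3 | [L:Q]. As gcd(2,3) = 1, [L:Q] is divisible by 6. Conversely L is generated over Q by √111 and ∛939, so [L:Q] ≤ 2·3 = 6. Therefore [Q(√111, ∛939) : Q] = 6.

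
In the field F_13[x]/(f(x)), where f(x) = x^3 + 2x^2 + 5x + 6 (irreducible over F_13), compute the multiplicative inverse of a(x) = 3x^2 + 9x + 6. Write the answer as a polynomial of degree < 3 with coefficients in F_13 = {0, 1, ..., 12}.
a(x)^(-1) ≡ 3x^2 + 2x (mod f(x))

Since f is irreducible over F_13, F_13[x]/(f) is a field and a(x) ≠ 0 has an inverse. Apply the extended Euclidean algorithm to f(x) and a(x) in F_13[x]: f(x) = (9x + 4)·a(x) + (6x + 8);  a(x) = (7x + 3)·(6x + 8) + (8). The last nonzero remainder is the constant 8 = gcd(f, a) in F_13. Back-substituting through the division chain expresses 8 = s(x)·a(x) + t(x)·f(x) with s(x) ≡ 11x^2 + 3x (mod f), so (11x^2 + 3x)·a(x) ≡ 8 (mod f). Multiplying by 8^(-1) ≡ 5 in F_13 gives a(x)^(-1) ≡ 5·(11x^2 + 3x) ≡ 3x^2 + 2x (mod f). Check: (3x^2 + 9x + 6)·(3x^2 + 2x) = 9x^4 + 7x^3 + 10x^2 + 12x ≡ 1 (mod x^3 + 2x^2 + 5x + 6).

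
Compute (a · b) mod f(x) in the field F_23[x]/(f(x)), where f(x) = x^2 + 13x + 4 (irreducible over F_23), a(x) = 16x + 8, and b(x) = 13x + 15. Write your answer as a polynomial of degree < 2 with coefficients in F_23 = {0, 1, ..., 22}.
a · b ≡ 9x + 1 (mod f(x))

Multiply in F_23[x]: a(x)·b(x) = (16x + 8)·(13x + 15) = x^2 + 22x + 5. This has degree ≥ 2, so divide by f(x) over F_23: x^2 + 22x + 5 = (1)·(x^2 + 13x + 4) + (9x + 1). Hence a·b ≡ 9x + 1 (mod f). (F_23[x]/(f) is a field with 23^2 = 529 elements since f is irreducible of degree 2.)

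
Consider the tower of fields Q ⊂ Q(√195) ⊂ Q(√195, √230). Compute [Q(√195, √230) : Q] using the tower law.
[Q(√195, √230) : Q] = 4

[Q(√195):Q] = 2 (min poly x^2 - 195, irreducible since 195 is squarefree > 1). For the top step, suppose √230 ∈ Q(√195), say √230 = c + d√195 with c, d ∈ Q. Squaring: 230 = c^2 + 195d^2 + 2cd√195. Since √195 ∉ Q this forces 2cd = 0. If d = 0 then √230 = c ∈ Q, contradicting 230 squarefree > 1. If c = 0 then 230 = 195d^2, so 195·230 = (195d)^2 is a perfect square in Q — but 195·230 = 44850 is not a perfect square (since 195 and 230 are distinct squarefree integers). Contradiction. Hence √230 ∉ Q(√195), so x^2 - 230 stays irreducible over Q(√195) and [Q(√195, √230) : Q(√195)] = 2. By the tower law, [Q(√195, √230) : Q] = 2 · 2 = 4.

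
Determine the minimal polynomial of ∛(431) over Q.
m_α(x) = x^3 - 431

α satisfies α^3 = 431, so x^3 - 431 annihilates α. By the rational root test, a rational root p/q (in lowest terms) of x^3 - 431 would satisfy p^3 = 431 q^3, forcing q = 1 and p^3 = 431; but 431 is not a perfect cube, contradiction. A monic cubic over Q with no rational root is irreducible (any nontrivial factorization would include a linear factor). Hence x^3 - 431 is the minimal polynomial of α, and in particular [Q(α):Q] = 3.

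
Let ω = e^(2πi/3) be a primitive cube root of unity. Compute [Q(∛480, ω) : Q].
[Q(∛480, ω) : Q] = 6

[Q(∛480):Q] = 3 (min poly x^3 - 480, irreducible since 480 is not a perfect cube). [Q(ω):Q] = 2 (min poly x^2 + x + 1). Since Q(∛480) ⊂ R and ω ∉ R, we have ω ∉ Q(∛480), so x^2 + x + 1 remains irreducible over Q(∛480) and [Q(∛480, ω) : Q(∛480)] = 2. By the tower law, [Q(∛480, ω) : Q] = 3 · 2 = 6. (In fact Q(∛480, ω) is the splitting field of x^3 - 480 over Q.)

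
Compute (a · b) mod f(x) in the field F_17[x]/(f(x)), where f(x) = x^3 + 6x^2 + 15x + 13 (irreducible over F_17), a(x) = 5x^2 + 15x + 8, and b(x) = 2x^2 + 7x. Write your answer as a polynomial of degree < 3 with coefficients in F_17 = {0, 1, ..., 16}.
a · b ≡ 9x^2 + 4x + 3 (mod f(x))

Multiply in F_17[x]: a(x)·b(x) = (5x^2 + 15x + 8)·(2x^2 + 7x) = 10x^4 + 14x^3 + 2x^2 + 5x. This has degree ≥ 3, so divide by f(x) over F_17: 10x^4 + 14x^3 + 2x^2 + 5x = (10x + 5)·(x^3 + 6x^2 + 15x + 13) + (9x^2 + 4x + 3). Hence a·b ≡ 9x^2 + 4x + 3 (mod f). (F_17[x]/(f) is a field with 17^3 = 4913 elements since f is irreducible of degree 3.)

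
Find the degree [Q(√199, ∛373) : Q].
[Q(√199, ∛373) : Q] = 6

Let L = Q(√199, ∛373). Since Q(√199) ⊂ L and [Q(√199):Q] = 2, the tower law gives 2 | [L:Q]. Likewise Q(∛373) ⊂ L with [Q(∛373):Q] = 3 (because 373 is not a perfect cube), so 3 | [L:Q]. As gcd(2,3) = 1, [L:Q] is divisible by 6. Conversely L is generated over Q by √199 and ∛373, so [L:Q] ≤ 2·3 = 6. Therefore [Q(√199, ∛373) : Q] = 6.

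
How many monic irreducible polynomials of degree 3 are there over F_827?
There are 188536152 monic irreducible polynomials of degree 3 over F_827

Each element of F_{827^3} that lies in no proper subfield is a root of exactly one monic irreducible of degree 3 over F_827, and each such polynomial has 3 distinct roots in F_{827^3}. By Möbius inversion the count is N_827(3) = (1/3) Σ_{d|3} μ(3/d) · 827^d = (1/3)(μ(3)·827^1 + μ(1)·827^3) = 565608456/3 = 188536152.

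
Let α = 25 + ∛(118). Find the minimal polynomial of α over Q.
m_α(x) = x^3 - 75x^2 + 1875x - 15743

Set β = α - 25 = ∛(118), so β^3 = 118. Then (α - 25)^3 - 118 = 0, i.e. α is a root of g(x) = (x - 25)^3 - 118 = x^3 - 75x^2 + 1875x - 15743. Since g(x) = h(x - 25) where h(x) = x^3 - 118, and h is irreducible over Q (because 118 is not a perfect cube, so h has no rational root, and a monic cubic with no rational root is irreducible), g is also irreducible (irreducibility is preserved under the substitution x → x - 25). Hence m_α(x) = x^3 - 75x^2 + 1875x - 15743.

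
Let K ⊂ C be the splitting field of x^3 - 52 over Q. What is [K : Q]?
[K : Q] = 6

The roots of x^3 - 52 are ∛52, ω∛52, ω^2∛52 where ω = e^(2πi/3) is a primitive cube root of unity, so K = Q(∛52, ω). Now [Q(∛52):Q] = 3 (since 52 is not a perfect cube, x^3 - 52 is irreducible) and [Q(ω):Q] = 2. Both 2 and 3 divide [K:Q], and [K:Q] ≤ 3·2 = 6, so [K:Q] = 6. (Equivalently: Q(∛52) ⊂ R but ω ∉ R, so [K : Q(∛52)] = 2.)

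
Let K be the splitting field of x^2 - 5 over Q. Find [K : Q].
[K : Q] = 2

f(x) = x^2 - 5 factors as (x - √5)(x + √5). The splitting field is K = Q(√5). Since 5 is squarefree and > 1, it is not a perfect square, so x^2 - 5 is irreducible over Q and [Q(√5) : Q] = 2. Hence [K : Q] = 2.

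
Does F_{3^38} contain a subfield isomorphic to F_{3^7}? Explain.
No: F_{3^7} is not a subfield of F_{3^38}

F_{p^m} embeds in F_{p^n} iff m | n. Here 7 ∤ 38 (since 38 = 5·7 + 3 with remainder 3 ≠ 0), so F_{3^7} is not a subfield of F_{3^38}. Equivalently: if it were, the tower law would give 7 = [F_{3^7}:F_3] dividing [F_{3^38}:F_3] = 38, contradiction.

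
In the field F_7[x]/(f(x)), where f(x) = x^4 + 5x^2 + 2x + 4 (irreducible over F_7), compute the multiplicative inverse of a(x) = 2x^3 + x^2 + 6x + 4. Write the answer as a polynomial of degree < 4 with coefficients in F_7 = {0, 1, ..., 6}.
a(x)^(-1) ≡ 2x^3 + 4x^2 + 6x + 3 (mod f(x))

Since f is irreducible over F_7, F_7[x]/(f) is a field and a(x) ≠ 0 has an inverse. Apply the extended Euclidean algorithm to f(x) and a(x) in F_7[x]: f(x) = (4x + 5)·a(x) + (4x^2 + 5x + 5);  a(x) = (4x + 4)·(4x^2 + 5x + 5) + (x + 5);  (4x^2 + 5x + 5) = (4x + 6)·(x + 5) + (3). The last nonzero remainder is the constant 3 = gcd(f, a) in F_7. Back-substituting through the division chain expresses 3 = s(x)·a(x) + t(x)·f(x) with s(x) ≡ 6x^3 + 5x^2 + 4x + 2 (mod f), so (6x^3 + 5x^2 + 4x + 2)·a(x) ≡ 3 (mod f). Multiplying by 3^(-1) ≡ 5 in F_7 gives a(x)^(-1) ≡ 5·(6x^3 + 5x^2 + 4x + 2) ≡ 2x^3 + 4x^2 + 6x + 3 (mod f). Check: (2x^3 + x^2 + 6x + 4)·(2x^3 + 4x^2 + 6x + 3) = 4x^6 + 3x^5 + 2x^3 + 6x^2 + 5 ≡ 1 (mod x^4 + 5x^2 + 2x + 4).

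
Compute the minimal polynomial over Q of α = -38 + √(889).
m_α(x) = x^2 + 76x + 555

From α + 38 = √(889), squaring gives (α + 38)^2 = 889, i.e. α^2 + 76α + 1444 = 889, so α^2 + 76α + 555 = 0. The discriminant of x^2 + 76x + 555 is (76)^2 - 4·(555) = 5776 - 2220 = 3556, and 4·(889) is not a perfect square in Q since 889 is squarefree and ≠ 1. Hence x^2 + 76x + 555 is irreducible over Q and is the minimal polynomial of α.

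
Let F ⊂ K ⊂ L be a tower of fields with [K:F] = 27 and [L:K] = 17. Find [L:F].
[L:F] = 459

The tower law says that for any tower of field extensions F ⊂ K ⊂ L with finite degrees, [L:F] = [L:K] · [K:F]. Here this gives [L:F] = 17 · 27 = 459.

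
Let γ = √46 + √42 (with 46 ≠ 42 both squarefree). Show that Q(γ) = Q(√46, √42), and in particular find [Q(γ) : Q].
[Q(γ) : Q] = 4 (equivalently, Q(γ) = Q(√46, √42))

Obviously Q(γ) ⊆ Q(√46, √42), and [Q(√46, √42):Q] = 4 (since 46, 42 are distinct squarefree integers > 1 with 1932 not a perfect square). To show equality we compute the minimal polynomial of γ. From γ = √46 + √42: γ^2 = 46 + 2√(1932) + 42 = 88 + 2√(1932), so γ^2 - 88 = 2√(1932); squaring, (γ^2 - 88)^2 = 4·1932, i.e. γ^4 - 176γ^2 + 7744 - 7728 = 0, i.e. γ^4 - 176γ^2 + 16 = 0. So γ is a root of x^4 - 176x^2 + 16. This polynomial is irreducible over Q: it has no rational root (each ±√46 ± √42 is irrational), and any factorization into two quadratics over Q would force √(1932) ∈ Q (pairing opposite roots) or √46, √42 ∈ Q (other pairings), all impossible. Hence [Q(γ):Q] = 4 = [Q(√46, √42):Q], so Q(γ) = Q(√46, √42).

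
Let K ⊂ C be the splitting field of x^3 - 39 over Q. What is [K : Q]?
[K : Q] = 6

The roots of x^3 - 39 are ∛39, ω∛39, ω^2∛39 where ω = e^(2πi/3) is a primitive cube root of unity, so K = Q(∛39, ω). Now [Q(∛39):Q] = 3 (since 39 is not a perfect cube, x^3 - 39 is irreducible) and [Q(ω):Q] = 2. Both 2 and 3 divide [K:Q], and [K:Q] ≤ 3·2 = 6, so [K:Q] = 6. (Equivalently: Q(∛39) ⊂ R but ω ∉ R, so [K : Q(∛39)] = 2.)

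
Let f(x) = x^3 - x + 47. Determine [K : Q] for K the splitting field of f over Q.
[K : Q] = 6

By the rational root test, any rational root of the monic integer polynomial f(x) = x^3 - x + 47 must be an integer dividing the constant term 47, i.e. one of ±{1, 47}. Evaluating: f(1) = 47, f(-1) = 47, f(47) = 103823, f(-47) = -103729; none is 0, so f has no rational root and is therefore irreducible over Q (a cubic with no linear factor over a field is irreducible). For an irreducible cubic, the Galois group is A_3 or S_3 according as the discriminant disc(f) = -4a^3 - 27b^2 = -4·(-1)^3 - 27·(47)^2 = -59639 is or is not a square in Q. Here disc(f) = -59639 is not a perfect square in Q, so the Galois group of f over Q is not contained in A_3 and must be all of S_3. The splitting field has degree |S_3| = 6 over Q, so [K : Q] = 6.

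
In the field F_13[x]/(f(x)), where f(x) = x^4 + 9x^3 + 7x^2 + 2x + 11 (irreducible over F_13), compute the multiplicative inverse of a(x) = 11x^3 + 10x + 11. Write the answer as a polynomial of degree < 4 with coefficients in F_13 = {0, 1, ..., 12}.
a(x)^(-1) ≡ 4x^3 + 7x^2 + x + 7 (mod f(x))

Since f is irreducible over F_13, F_13[x]/(f) is a field and a(x) ≠ 0 has an inverse. Apply the extended Euclidean algorithm to f(x) and a(x) in F_13[x]: f(x) = (6x + 2)·a(x) + (12x^2 + 7x + 2);  a(x) = (2x + 1)·(12x^2 + 7x + 2) + (12x + 9);  (12x^2 + 7x + 2) = (x + 2)·(12x + 9) + (10). The last nonzero remainder is the constant 10 = gcd(f, a) in F_13. Back-substituting through the division chain expresses 10 = s(x)·a(x) + t(x)·f(x) with s(x) ≡ x^3 + 5x^2 + 10x + 5 (mod f), so (x^3 + 5x^2 + 10x + 5)·a(x) ≡ 10 (mod f). Multiplying by 10^(-1) ≡ 4 in F_13 gives a(x)^(-1) ≡ 4·(x^3 + 5x^2 + 10x + 5) ≡ 4x^3 + 7x^2 + x + 7 (mod f). Check: (11x^3 + 10x + 11)·(4x^3 + 7x^2 + x + 7) = 5x^6 + 12x^5 + 12x^4 + 9x^3 + 9x^2 + 3x + 12 ≡ 1 (mod x^4 + 9x^3 + 7x^2 + 2x + 11).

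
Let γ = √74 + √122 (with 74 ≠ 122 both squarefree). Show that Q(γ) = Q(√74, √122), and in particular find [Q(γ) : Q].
[Q(γ) : Q] = 4 (equivalently, Q(γ) = Q(√74, √122))

Obviously Q(γ) ⊆ Q(√74, √122), and [Q(√74, √122):Q] = 4 (since 74, 122 are distinct squarefree integers > 1 with 9028 not a perfect square). To show equality we compute the minimal polynomial of γ. From γ = √74 + √122: γ^2 = 74 + 2√(9028) + 122 = 196 + 2√(9028), so γ^2 - 196 = 2√(9028); squaring, (γ^2 - 196)^2 = 4·9028, i.e. γ^4 - 392γ^2 + 38416 - 36112 = 0, i.e. γ^4 - 392γ^2 + 2304 = 0. So γ is a root of x^4 - 392x^2 + 2304. This polynomial is irreducible over Q: it has no rational root (each ±√74 ± √122 is irrational), and any factorization into two quadratics over Q would force √(9028) ∈ Q (pairing opposite roots) or √74, √122 ∈ Q (other pairings), all impossible. Hence [Q(γ):Q] = 4 = [Q(√74, √122):Q], so Q(γ) = Q(√74, √122).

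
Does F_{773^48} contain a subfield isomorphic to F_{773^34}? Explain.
No: F_{773^34} is not a subfield of F_{773^48}

F_{p^m} embeds in F_{p^n} iff m | n. Here 34 ∤ 48 (since 48 = 1·34 + 14 with remainder 14 ≠ 0), so F_{773^34} is not a subfield of F_{773^48}. Equivalently: if it were, the tower law would give 34 = [F_{773^34}:F_773] dividing [F_{773^48}:F_773] = 48, contradiction.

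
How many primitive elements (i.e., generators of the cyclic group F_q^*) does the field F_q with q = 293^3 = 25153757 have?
There are φ(25153756) = 12404448 primitive elements

F_q^* is cyclic of order q - 1 = 25153756. A cyclic group of order m has exactly φ(m) generators. Here m = 25153756 = 2^2 · 73 · 86143, so the number of primitive elements is φ(25153756) = 12404448.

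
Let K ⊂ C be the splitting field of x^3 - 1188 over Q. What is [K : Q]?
[K : Q] = 6

The roots of x^3 - 1188 are ∛1188, ω∛1188, ω^2∛1188 where ω = e^(2πi/3) is a primitive cube root of unity, so K = Q(∛1188, ω). Now [Q(∛1188):Q] = 3 (since 1188 is not a perfect cube, x^3 - 1188 is irreducible) and [Q(ω):Q] = 2. Both 2 and 3 divide [K:Q], and [K:Q] ≤ 3·2 = 6, so [K:Q] = 6. (Equivalently: Q(∛1188) ⊂ R but ω ∉ R, so [K : Q(∛1188)] = 2.)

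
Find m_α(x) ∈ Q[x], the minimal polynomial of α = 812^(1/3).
m_α(x) = x^3 - 812

α satisfies α^3 = 812, so x^3 - 812 annihilates α. By the rational root test, a rational root p/q (in lowest terms) of x^3 - 812 would satisfy p^3 = 812 q^3, forcing q = 1 and p^3 = 812; but 812 is not a perfect cube, contradiction. A monic cubic over Q with no rational root is irreducible (any nontrivial factorization would include a linear factor). Hence x^3 - 812 is the minimal polynomial of α, and in particular [Q(α):Q] = 3.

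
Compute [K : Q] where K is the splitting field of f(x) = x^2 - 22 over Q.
[K : Q] = 2

f(x) = x^2 - 22 factors as (x - √22)(x + √22). The splitting field is K = Q(√22). Since 22 is squarefree and > 1, it is not a perfect square, so x^2 - 22 is irreducible over Q and [Q(√22) : Q] = 2. Hence [K : Q] = 2.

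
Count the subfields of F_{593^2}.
F_{593^2} has 2 subfields

The subfields of F_{p^n} are exactly the fields F_{p^d} for d | n (each is the fixed field of the unique index-d subgroup of Gal(F_{p^n}/F_p) ≅ Z/nZ). The divisors of n = 2 are {1, 2}, giving 2 subfields: F_{593^1}, F_{593^2}.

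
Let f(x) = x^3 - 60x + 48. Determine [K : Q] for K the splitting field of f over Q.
[K : Q] = 6

By the rational root test, any rational root of the monic integer polynomial f(x) = x^3 - 60x + 48 must be an integer dividing the constant term 48, i.e. one of ±{1, 2, 3, 4, 6, 8, 12, 16, 24, 48}. Evaluating: f(1) = -11, f(-1) = 107, f(2) = -64, f(-2) = 160, f(3) = -105, f(-3) = 201, f(4) = -128, f(-4) = 224, f(6) = -96, f(-6) = 192, f(8) = 80, f(-8) = 16, f(12) = 1056, f(-12) = -960, f(16) = 3184, f(-16) = -3088, f(24) = 12432, f(-24) = -12336, f(48) = 107760, f(-48) = -107664; none is 0, so f has no rational root and is therefore irreducible over Q (a cubic with no linear factor over a field is irreducible). For an irreducible cubic, the Galois group is A_3 or S_3 according as the discriminant disc(f) = -4a^3 - 27b^2 = -4·(-60)^3 - 27·(48)^2 = 801792 is or is not a square in Q. Here disc(f) = 801792 is not a perfect square in Q, so the Galois group of f over Q is not contained in A_3 and must be all of S_3. The splitting field has degree |S_3| = 6 over Q, so [K : Q] = 6.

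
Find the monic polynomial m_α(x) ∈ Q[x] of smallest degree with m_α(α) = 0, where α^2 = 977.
m_α(x) = x^2 - 977

α satisfies α^2 - 977 = 0, so x^2 - 977 annihilates α. Since d = 977 is squarefree and ≠ 1, it is not a perfect square in Q, so x^2 - 977 has no rational root and is therefore irreducible over Q (a degree-2 polynomial over a field is irreducible iff it has no root). Hence m_α(x) = x^2 - 977.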